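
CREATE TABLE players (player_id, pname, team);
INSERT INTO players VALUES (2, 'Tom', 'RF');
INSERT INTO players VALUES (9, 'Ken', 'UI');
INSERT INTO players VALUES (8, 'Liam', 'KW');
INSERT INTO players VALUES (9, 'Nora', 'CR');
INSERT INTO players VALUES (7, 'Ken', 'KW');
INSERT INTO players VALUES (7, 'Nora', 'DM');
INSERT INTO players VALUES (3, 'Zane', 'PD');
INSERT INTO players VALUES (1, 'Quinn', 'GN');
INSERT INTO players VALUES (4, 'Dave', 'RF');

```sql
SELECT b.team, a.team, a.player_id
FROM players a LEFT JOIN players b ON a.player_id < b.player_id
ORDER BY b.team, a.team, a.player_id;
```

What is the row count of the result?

LEFT JOIN keeps every row from `players a`; unmatched rows get NULL for `players b`'s columns.
Matching on a.player_id < b.player_id.
- a (player_id=2) pairs with 7 row(s) of b.
- a (player_id=9) has no partner → padded with NULL.
- a (player_id=8) pairs with 2 row(s) of b.
- a (player_id=9) has no partner → padded with NULL.
- a (player_id=7) pairs with 3 row(s) of b.
- a (player_id=7) pairs with 3 row(s) of b.
- a (player_id=3) pairs with 6 row(s) of b.
- a (player_id=1) pairs with 8 row(s) of b.
- a (player_id=4) pairs with 5 row(s) of b.
Total: 34 matched + 2 padded = 36 rows.

36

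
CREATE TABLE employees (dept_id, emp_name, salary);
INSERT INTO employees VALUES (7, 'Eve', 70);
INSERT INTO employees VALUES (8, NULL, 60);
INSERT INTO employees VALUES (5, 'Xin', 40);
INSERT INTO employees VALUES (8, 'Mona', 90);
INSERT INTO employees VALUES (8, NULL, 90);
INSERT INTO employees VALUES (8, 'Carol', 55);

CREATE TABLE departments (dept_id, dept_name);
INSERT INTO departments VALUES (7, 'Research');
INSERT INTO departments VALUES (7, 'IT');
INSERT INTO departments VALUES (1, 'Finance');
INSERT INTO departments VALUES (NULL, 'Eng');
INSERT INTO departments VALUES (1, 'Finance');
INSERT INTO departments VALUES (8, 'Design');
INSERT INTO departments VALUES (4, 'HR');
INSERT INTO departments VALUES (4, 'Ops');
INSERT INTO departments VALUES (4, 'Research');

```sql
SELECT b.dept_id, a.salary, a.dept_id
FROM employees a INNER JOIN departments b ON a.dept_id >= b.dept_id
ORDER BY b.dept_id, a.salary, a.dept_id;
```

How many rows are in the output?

44

INNER JOIN keeps only pairs where the ON condition holds.
Matching on a.dept_id >= b.dept_id. A NULL in a compared column never satisfies the condition.
Matched pairs: 44.
Total: 44 rows.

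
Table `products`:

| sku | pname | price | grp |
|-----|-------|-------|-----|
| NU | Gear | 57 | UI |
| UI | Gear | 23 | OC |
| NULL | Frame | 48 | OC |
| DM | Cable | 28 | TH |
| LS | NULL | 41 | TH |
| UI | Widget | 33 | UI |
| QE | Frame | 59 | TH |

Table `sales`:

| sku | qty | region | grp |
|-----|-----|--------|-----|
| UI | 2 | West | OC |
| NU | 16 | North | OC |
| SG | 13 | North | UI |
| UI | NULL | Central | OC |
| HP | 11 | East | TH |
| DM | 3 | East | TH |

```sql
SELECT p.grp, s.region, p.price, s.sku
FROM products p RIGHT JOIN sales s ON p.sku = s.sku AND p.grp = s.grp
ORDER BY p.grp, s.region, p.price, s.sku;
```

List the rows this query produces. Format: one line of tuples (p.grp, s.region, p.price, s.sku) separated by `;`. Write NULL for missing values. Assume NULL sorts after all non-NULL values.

(OC, Central, 23, UI); (OC, West, 23, UI); (TH, East, 28, DM); (NULL, East, NULL, HP); (NULL, North, NULL, NU); (NULL, North, NULL, SG)

RIGHT JOIN keeps every row from `sales`; unmatched rows get NULL for `products`'s columns.
Matching on p.sku = s.sku AND p.grp = s.grp. A NULL in a compared column never satisfies the condition.
Matched pairs: 3; unmatched s rows kept: 3.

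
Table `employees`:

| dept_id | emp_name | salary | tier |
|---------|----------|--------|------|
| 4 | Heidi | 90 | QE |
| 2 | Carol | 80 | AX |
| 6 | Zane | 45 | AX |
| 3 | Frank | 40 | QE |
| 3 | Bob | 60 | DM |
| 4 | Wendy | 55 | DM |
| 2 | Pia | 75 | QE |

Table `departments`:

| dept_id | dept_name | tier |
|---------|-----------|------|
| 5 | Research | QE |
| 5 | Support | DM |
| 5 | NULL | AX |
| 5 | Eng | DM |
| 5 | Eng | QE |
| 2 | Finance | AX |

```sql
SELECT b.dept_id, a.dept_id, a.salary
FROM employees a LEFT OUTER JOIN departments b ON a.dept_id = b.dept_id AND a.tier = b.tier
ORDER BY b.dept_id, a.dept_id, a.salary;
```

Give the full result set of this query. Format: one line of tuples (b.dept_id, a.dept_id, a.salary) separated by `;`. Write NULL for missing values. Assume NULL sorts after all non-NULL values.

(2, 2, 80); (NULL, 2, 75); (NULL, 3, 40); (NULL, 3, 60); (NULL, 4, 55); (NULL, 4, 90); (NULL, 6, 45)

LEFT JOIN keeps every row from `employees`; unmatched rows get NULL for `departments`'s columns.
Matching on a.dept_id = b.dept_id AND a.tier = b.tier.
- a[0] dept_id=4, tier=QE → no match; kept with NULLs on the b side.
- a[1] dept_id=2, tier=AX → 1 match(es) in b → 1 row(s).
- a[2] dept_id=6, tier=AX → no match; kept with NULLs on the b side.
- a[3] dept_id=3, tier=QE → no match; kept with NULLs on the b side.
- a[4] dept_id=3, tier=DM → no match; kept with NULLs on the b side.
- a[5] dept_id=4, tier=DM → no match; kept with NULLs on the b side.
- a[6] dept_id=2, tier=QE → no match; kept with NULLs on the b side.
After projecting and ordering:
b.dept_id | a.dept_id | a.salary
2 | 2 | 80
NULL | 2 | 75
NULL | 3 | 40
NULL | 3 | 60
NULL | 4 | 55
NULL | 4 | 90
NULL | 6 | 45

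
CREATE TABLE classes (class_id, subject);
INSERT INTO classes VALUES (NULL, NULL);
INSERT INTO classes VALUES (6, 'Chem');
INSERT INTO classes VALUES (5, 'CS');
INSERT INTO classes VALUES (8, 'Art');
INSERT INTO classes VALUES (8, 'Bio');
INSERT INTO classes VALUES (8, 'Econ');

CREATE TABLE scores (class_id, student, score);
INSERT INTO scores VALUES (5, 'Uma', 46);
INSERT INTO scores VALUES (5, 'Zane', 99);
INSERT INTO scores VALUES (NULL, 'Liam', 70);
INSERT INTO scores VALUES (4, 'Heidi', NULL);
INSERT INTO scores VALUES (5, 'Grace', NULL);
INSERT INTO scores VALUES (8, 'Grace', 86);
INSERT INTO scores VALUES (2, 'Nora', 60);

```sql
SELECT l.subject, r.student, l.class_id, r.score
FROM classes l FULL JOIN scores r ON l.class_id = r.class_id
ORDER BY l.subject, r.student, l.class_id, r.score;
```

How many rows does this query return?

FULL OUTER JOIN keeps every row from both sides; unmatched rows get NULL for the other side's columns.
Matching on l.class_id = r.class_id. A NULL in a compared column never satisfies the condition.
Matched pairs: 6; unmatched l rows kept: 2; unmatched r rows kept: 3.
Total: 6 matched + 5 padded = 11 rows.

11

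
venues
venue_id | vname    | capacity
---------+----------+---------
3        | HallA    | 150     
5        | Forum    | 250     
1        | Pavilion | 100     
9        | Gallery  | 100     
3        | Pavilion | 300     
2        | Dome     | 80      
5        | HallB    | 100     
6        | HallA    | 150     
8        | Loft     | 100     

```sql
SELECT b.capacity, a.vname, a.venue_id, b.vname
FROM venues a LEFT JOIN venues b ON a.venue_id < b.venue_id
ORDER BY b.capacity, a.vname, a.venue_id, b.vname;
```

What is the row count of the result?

35

LEFT JOIN keeps every row from `venues a`; unmatched rows get NULL for `venues b`'s columns.
Matching on a.venue_id < b.venue_id.
Matched pairs: 34; unmatched a rows kept: 1.
Total: 34 matched + 1 padded = 35 rows.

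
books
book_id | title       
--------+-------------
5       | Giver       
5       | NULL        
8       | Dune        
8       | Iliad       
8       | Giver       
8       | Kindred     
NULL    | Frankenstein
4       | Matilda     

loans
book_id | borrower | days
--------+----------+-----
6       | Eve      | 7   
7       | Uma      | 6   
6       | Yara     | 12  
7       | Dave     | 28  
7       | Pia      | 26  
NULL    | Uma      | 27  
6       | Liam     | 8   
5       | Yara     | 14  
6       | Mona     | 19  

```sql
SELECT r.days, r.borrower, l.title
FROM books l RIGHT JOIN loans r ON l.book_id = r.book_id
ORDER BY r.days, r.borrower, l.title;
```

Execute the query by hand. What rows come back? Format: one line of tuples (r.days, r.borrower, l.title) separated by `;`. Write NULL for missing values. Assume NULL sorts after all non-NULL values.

RIGHT JOIN keeps every row from `loans`; unmatched rows get NULL for `books`'s columns.
Matching on l.book_id = r.book_id. A NULL in a compared column never satisfies the condition.
- book_id=5: 1 matching r row(s), so 1 row(s) emitted.
- book_id=5: 1 matching r row(s), so 1 row(s) emitted.
- book_id=8: no matching r row.
- book_id=8: no matching r row.
- book_id=8: no matching r row.
- book_id=8: no matching r row.
- book_id=NULL: no matching r row.
- book_id=4: no matching r row.
- plus 8 unmatched r row(s), each kept with NULL l columns.
After projecting and ordering:
r.days | r.borrower | l.title
6 | Uma | NULL
7 | Eve | NULL
8 | Liam | NULL
12 | Yara | NULL
14 | Yara | Giver
14 | Yara | NULL
19 | Mona | NULL
26 | Pia | NULL
27 | Uma | NULL
28 | Dave | NULL

(6, Uma, NULL); (7, Eve, NULL); (8, Liam, NULL); (12, Yara, NULL); (14, Yara, Giver); (14, Yara, NULL); (19, Mona, NULL); (26, Pia, NULL); (27, Uma, NULL); (28, Dave, NULL)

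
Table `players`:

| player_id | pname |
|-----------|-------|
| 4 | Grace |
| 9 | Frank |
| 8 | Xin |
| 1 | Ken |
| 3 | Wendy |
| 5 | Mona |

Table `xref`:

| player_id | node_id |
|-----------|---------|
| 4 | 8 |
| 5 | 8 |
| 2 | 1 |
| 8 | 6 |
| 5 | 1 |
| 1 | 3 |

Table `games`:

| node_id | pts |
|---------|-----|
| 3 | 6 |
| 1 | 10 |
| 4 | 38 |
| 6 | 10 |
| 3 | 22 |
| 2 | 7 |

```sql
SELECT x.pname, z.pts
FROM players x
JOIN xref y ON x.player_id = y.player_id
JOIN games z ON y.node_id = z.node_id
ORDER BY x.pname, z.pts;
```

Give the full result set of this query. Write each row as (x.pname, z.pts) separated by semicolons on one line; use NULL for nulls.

(Ken, 6); (Ken, 22); (Mona, 10); (Xin, 10)

Evaluate left to right. First `players x INNER JOIN xref y` on player_id: 5 row(s).
Then INNER JOIN `games z` on node_id: keep only rows whose y.node_id appears in z.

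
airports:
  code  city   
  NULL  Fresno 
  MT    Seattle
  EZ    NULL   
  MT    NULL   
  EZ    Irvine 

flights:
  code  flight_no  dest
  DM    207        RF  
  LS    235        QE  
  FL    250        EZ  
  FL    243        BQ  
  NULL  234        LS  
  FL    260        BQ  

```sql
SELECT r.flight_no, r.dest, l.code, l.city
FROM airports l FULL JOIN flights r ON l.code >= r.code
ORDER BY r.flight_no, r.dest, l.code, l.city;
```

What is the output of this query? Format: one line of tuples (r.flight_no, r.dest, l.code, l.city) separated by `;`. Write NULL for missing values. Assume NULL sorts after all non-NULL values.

FULL OUTER JOIN keeps every row from both sides; unmatched rows get NULL for the other side's columns.
Matching on l.code >= r.code. A NULL in a compared column never satisfies the condition.
- l (code=NULL) has no partner → padded with NULL.
- l (code=MT) pairs with 5 row(s) of r.
- l (code=EZ) pairs with 1 row(s) of r.
- l (code=MT) pairs with 5 row(s) of r.
- l (code=EZ) pairs with 1 row(s) of r.
- 1 r row(s) had no l match → kept, l columns NULL.

(207, RF, EZ, Irvine); (207, RF, EZ, NULL); (207, RF, MT, Seattle); (207, RF, MT, NULL); (234, LS, NULL, NULL); (235, QE, MT, Seattle); (235, QE, MT, NULL); (243, BQ, MT, Seattle); (243, BQ, MT, NULL); (250, EZ, MT, Seattle); (250, EZ, MT, NULL); (260, BQ, MT, Seattle); (260, BQ, MT, NULL); (NULL, NULL, NULL, Fresno)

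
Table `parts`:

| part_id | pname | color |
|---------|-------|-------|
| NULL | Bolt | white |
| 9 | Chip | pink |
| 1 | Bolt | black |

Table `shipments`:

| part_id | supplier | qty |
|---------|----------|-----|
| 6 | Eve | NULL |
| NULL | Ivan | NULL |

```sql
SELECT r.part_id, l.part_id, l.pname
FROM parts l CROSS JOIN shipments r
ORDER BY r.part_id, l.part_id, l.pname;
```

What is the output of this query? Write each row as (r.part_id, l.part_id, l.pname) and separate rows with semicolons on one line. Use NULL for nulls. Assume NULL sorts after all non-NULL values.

(6, 1, Bolt); (6, 9, Chip); (6, NULL, Bolt); (NULL, 1, Bolt); (NULL, 9, Chip); (NULL, NULL, Bolt)

CROSS JOIN pairs every row of `parts` with every row of `shipments`: 3 × 2 = 6 rows.
After projecting and ordering:
r.part_id | l.part_id | l.pname
6 | 1 | Bolt
6 | 9 | Chip
6 | NULL | Bolt
NULL | 1 | Bolt
NULL | 9 | Chip
NULL | NULL | Bolt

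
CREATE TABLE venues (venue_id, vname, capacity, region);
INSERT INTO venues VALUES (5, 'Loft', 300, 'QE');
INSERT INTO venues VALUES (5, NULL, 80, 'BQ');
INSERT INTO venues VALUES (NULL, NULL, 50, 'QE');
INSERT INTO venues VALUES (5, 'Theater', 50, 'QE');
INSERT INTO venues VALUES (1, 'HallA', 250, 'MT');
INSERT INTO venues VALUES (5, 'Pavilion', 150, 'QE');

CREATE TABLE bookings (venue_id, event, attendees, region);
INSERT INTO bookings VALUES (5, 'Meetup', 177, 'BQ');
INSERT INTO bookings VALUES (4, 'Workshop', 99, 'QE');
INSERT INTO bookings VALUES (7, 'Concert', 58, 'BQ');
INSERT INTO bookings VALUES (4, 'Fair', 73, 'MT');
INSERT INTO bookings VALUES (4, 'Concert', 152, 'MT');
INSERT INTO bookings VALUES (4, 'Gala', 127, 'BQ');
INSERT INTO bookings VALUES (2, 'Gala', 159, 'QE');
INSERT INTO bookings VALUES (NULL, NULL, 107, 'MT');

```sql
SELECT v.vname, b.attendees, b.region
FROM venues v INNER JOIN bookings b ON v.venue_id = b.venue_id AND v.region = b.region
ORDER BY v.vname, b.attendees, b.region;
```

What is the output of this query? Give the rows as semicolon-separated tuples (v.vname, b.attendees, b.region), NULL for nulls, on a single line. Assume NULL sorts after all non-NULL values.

(NULL, 177, BQ)

INNER JOIN keeps only pairs where the ON condition holds.
Matching on v.venue_id = b.venue_id AND v.region = b.region. A NULL in a compared column never satisfies the condition.
Matched pairs: 1.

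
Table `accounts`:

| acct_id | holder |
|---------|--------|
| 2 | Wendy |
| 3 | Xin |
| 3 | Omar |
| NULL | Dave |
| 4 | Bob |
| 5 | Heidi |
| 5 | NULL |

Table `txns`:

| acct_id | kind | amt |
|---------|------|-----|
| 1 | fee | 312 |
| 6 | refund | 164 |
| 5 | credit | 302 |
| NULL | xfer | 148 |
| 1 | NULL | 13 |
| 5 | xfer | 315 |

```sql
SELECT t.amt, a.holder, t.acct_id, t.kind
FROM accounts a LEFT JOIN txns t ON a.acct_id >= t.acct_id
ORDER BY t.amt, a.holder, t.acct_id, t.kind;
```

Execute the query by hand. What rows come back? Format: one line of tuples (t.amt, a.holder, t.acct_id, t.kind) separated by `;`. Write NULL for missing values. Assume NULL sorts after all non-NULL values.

(13, Bob, 1, NULL); (13, Heidi, 1, NULL); (13, Omar, 1, NULL); (13, Wendy, 1, NULL); (13, Xin, 1, NULL); (13, NULL, 1, NULL); (302, Heidi, 5, credit); (302, NULL, 5, credit); (312, Bob, 1, fee); (312, Heidi, 1, fee); (312, Omar, 1, fee); (312, Wendy, 1, fee); (312, Xin, 1, fee); (312, NULL, 1, fee); (315, Heidi, 5, xfer); (315, NULL, 5, xfer); (NULL, Dave, NULL, NULL)

LEFT JOIN keeps every row from `accounts`; unmatched rows get NULL for `txns`'s columns.
Matching on a.acct_id >= t.acct_id. A NULL in a compared column never satisfies the condition.
- acct_id=2: 2 matching t row(s), so 2 row(s) emitted.
- acct_id=3: 2 matching t row(s), so 2 row(s) emitted.
- acct_id=3: 2 matching t row(s), so 2 row(s) emitted.
- acct_id=NULL: no t row matches, row kept with t columns NULL.
- acct_id=4: 2 matching t row(s), so 2 row(s) emitted.
- acct_id=5: 4 matching t row(s), so 4 row(s) emitted.
- acct_id=5: 4 matching t row(s), so 4 row(s) emitted.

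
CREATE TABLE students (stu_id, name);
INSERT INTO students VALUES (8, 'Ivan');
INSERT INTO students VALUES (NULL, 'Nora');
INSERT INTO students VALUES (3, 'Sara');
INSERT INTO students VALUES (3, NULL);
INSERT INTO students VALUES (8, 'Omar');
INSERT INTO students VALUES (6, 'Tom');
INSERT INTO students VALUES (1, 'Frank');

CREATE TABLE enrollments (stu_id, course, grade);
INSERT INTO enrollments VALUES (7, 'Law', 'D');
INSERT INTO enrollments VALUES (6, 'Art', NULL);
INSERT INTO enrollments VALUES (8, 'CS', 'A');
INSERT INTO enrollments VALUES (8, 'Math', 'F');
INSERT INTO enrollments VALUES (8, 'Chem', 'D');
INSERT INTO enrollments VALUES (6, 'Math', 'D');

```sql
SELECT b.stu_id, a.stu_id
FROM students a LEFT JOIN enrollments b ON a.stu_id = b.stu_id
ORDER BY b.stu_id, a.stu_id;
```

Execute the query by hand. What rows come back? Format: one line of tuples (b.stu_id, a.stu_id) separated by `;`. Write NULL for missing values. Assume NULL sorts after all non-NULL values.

LEFT JOIN keeps every row from `students`; unmatched rows get NULL for `enrollments`'s columns.
Matching on a.stu_id = b.stu_id. A NULL in a compared column never satisfies the condition.
- a[0] stu_id=8 → 3 match(es) in b → 3 row(s).
- a[1] stu_id=NULL → no match; kept with NULLs on the b side.
- a[2] stu_id=3 → no match; kept with NULLs on the b side.
- a[3] stu_id=3 → no match; kept with NULLs on the b side.
- a[4] stu_id=8 → 3 match(es) in b → 3 row(s).
- a[5] stu_id=6 → 2 match(es) in b → 2 row(s).
- a[6] stu_id=1 → no match; kept with NULLs on the b side.

(6, 6); (6, 6); (8, 8); (8, 8); (8, 8); (8, 8); (8, 8); (8, 8); (NULL, 1); (NULL, 3); (NULL, 3); (NULL, NULL)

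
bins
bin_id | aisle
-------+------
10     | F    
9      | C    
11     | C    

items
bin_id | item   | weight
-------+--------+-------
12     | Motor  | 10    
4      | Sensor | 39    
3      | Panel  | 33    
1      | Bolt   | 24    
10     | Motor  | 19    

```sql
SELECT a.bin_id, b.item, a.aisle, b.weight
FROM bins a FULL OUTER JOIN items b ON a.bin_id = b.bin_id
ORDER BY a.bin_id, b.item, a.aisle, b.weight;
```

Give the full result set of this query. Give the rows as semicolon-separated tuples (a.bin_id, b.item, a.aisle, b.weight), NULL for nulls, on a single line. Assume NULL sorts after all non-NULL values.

(9, NULL, C, NULL); (10, Motor, F, 19); (11, NULL, C, NULL); (NULL, Bolt, NULL, 24); (NULL, Motor, NULL, 10); (NULL, Panel, NULL, 33); (NULL, Sensor, NULL, 39)

FULL OUTER JOIN keeps every row from both sides; unmatched rows get NULL for the other side's columns.
Matching on a.bin_id = b.bin_id.
- a (bin_id=10) pairs with 1 row(s) of b.
- a (bin_id=9) has no partner → padded with NULL.
- a (bin_id=11) has no partner → padded with NULL.
- plus 4 unmatched b row(s), each kept with NULL a columns.
After projecting and ordering:
a.bin_id | b.item | a.aisle | b.weight
9 | NULL | C | NULL
10 | Motor | F | 19
11 | NULL | C | NULL
NULL | Bolt | NULL | 24
NULL | Motor | NULL | 10
NULL | Panel | NULL | 33
NULL | Sensor | NULL | 39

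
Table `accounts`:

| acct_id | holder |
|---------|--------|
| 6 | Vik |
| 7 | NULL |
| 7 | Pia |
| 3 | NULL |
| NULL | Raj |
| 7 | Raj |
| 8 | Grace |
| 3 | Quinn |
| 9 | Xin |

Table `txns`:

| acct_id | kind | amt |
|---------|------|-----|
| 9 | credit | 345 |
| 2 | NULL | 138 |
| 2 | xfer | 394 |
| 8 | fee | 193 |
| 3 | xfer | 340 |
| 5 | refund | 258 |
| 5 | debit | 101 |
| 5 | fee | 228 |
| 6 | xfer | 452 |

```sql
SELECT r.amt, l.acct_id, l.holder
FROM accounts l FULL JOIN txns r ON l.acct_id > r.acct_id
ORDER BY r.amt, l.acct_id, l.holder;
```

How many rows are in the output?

FULL OUTER JOIN keeps every row from both sides; unmatched rows get NULL for the other side's columns.
Matching on l.acct_id > r.acct_id. A NULL in a compared column never satisfies the condition.
Matched pairs: 46; unmatched l rows kept: 1; unmatched r rows kept: 1.
Total: 46 matched + 2 padded = 48 rows.

48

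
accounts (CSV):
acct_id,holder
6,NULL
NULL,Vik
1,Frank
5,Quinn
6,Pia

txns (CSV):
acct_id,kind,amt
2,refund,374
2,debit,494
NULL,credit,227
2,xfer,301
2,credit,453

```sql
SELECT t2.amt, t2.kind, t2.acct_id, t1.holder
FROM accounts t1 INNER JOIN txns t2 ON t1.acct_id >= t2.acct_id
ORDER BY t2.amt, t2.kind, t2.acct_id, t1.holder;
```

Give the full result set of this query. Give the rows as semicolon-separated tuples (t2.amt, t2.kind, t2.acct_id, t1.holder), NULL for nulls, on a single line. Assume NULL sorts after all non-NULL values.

(301, xfer, 2, Pia); (301, xfer, 2, Quinn); (301, xfer, 2, NULL); (374, refund, 2, Pia); (374, refund, 2, Quinn); (374, refund, 2, NULL); (453, credit, 2, Pia); (453, credit, 2, Quinn); (453, credit, 2, NULL); (494, debit, 2, Pia); (494, debit, 2, Quinn); (494, debit, 2, NULL)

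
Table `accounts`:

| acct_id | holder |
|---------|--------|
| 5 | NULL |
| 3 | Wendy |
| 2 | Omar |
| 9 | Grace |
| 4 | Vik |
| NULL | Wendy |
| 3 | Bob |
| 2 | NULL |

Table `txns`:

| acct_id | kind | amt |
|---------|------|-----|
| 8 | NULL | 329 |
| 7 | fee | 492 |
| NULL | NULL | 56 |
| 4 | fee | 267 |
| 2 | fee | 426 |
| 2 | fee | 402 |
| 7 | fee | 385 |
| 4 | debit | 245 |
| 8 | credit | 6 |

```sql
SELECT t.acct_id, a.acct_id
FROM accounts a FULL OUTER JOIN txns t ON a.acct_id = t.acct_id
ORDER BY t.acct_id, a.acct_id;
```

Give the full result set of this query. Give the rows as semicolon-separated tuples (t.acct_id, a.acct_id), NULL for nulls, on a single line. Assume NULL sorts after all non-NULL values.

FULL OUTER JOIN keeps every row from both sides; unmatched rows get NULL for the other side's columns.
Matching on a.acct_id = t.acct_id. A NULL in a compared column never satisfies the condition.
- acct_id=5: no t row matches, row kept with t columns NULL.
- acct_id=3: no t row matches, row kept with t columns NULL.
- acct_id=2: 2 matching t row(s), so 2 row(s) emitted.
- acct_id=9: no t row matches, row kept with t columns NULL.
- acct_id=4: 2 matching t row(s), so 2 row(s) emitted.
- acct_id=NULL: no t row matches, row kept with t columns NULL.
- acct_id=3: no t row matches, row kept with t columns NULL.
- acct_id=2: 2 matching t row(s), so 2 row(s) emitted.
- plus 5 unmatched t row(s), each kept with NULL a columns.

(2, 2); (2, 2); (2, 2); (2, 2); (4, 4); (4, 4); (7, NULL); (7, NULL); (8, NULL); (8, NULL); (NULL, 3); (NULL, 3); (NULL, 5); (NULL, 9); (NULL, NULL); (NULL, NULL)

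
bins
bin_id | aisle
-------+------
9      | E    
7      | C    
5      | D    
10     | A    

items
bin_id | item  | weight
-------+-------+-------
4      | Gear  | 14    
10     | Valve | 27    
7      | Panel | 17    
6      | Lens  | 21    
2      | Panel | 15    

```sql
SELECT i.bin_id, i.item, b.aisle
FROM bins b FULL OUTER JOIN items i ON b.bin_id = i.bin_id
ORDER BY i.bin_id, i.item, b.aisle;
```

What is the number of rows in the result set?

7

FULL OUTER JOIN keeps every row from both sides; unmatched rows get NULL for the other side's columns.
Matching on b.bin_id = i.bin_id.
- b[0] bin_id=9 → no match; kept with NULLs on the i side.
- b[1] bin_id=7 → 1 match(es) in i → 1 row(s).
- b[2] bin_id=5 → no match; kept with NULLs on the i side.
- b[3] bin_id=10 → 1 match(es) in i → 1 row(s).
- 3 i row(s) had no b match → kept, b columns NULL.
Total: 2 matched + 5 padded = 7 rows.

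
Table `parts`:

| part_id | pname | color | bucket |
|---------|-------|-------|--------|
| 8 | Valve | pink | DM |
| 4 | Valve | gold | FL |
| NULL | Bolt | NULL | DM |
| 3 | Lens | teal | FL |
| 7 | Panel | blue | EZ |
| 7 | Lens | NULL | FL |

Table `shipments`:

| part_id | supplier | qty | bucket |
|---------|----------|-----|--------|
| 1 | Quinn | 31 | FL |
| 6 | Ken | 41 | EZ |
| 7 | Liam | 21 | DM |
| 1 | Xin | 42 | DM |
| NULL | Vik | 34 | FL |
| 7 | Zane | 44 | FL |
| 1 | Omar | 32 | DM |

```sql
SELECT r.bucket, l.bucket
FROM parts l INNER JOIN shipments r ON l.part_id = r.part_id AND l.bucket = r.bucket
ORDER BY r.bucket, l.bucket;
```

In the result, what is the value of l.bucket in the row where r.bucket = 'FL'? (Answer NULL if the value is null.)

FL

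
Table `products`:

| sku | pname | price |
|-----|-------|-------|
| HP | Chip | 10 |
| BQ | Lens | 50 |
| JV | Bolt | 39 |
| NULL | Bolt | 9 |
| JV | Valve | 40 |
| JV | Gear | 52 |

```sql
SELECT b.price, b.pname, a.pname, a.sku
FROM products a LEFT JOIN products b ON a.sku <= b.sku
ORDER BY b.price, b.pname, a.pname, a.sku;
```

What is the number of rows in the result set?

LEFT JOIN keeps every row from `products a`; unmatched rows get NULL for `products b`'s columns.
Matching on a.sku <= b.sku. A NULL in a compared column never satisfies the condition.
Matched pairs: 18; unmatched a rows kept: 1.
Total: 18 matched + 1 padded = 19 rows.

19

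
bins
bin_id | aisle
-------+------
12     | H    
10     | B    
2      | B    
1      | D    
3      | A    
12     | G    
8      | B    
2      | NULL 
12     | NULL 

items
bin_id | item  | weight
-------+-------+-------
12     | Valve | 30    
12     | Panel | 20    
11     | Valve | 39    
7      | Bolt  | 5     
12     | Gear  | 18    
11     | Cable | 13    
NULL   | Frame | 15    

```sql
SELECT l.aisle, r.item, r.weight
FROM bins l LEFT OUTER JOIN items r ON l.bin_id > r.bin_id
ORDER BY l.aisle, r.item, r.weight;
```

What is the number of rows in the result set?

LEFT JOIN keeps every row from `bins`; unmatched rows get NULL for `items`'s columns.
Matching on l.bin_id > r.bin_id. A NULL in a compared column never satisfies the condition.
- l (bin_id=12) pairs with 3 row(s) of r.
- l (bin_id=10) pairs with 1 row(s) of r.
- l (bin_id=2) has no partner → padded with NULL.
- l (bin_id=1) has no partner → padded with NULL.
- l (bin_id=3) has no partner → padded with NULL.
- l (bin_id=12) pairs with 3 row(s) of r.
- l (bin_id=8) pairs with 1 row(s) of r.
- l (bin_id=2) has no partner → padded with NULL.
- l (bin_id=12) pairs with 3 row(s) of r.
Total: 11 matched + 4 padded = 15 rows.

15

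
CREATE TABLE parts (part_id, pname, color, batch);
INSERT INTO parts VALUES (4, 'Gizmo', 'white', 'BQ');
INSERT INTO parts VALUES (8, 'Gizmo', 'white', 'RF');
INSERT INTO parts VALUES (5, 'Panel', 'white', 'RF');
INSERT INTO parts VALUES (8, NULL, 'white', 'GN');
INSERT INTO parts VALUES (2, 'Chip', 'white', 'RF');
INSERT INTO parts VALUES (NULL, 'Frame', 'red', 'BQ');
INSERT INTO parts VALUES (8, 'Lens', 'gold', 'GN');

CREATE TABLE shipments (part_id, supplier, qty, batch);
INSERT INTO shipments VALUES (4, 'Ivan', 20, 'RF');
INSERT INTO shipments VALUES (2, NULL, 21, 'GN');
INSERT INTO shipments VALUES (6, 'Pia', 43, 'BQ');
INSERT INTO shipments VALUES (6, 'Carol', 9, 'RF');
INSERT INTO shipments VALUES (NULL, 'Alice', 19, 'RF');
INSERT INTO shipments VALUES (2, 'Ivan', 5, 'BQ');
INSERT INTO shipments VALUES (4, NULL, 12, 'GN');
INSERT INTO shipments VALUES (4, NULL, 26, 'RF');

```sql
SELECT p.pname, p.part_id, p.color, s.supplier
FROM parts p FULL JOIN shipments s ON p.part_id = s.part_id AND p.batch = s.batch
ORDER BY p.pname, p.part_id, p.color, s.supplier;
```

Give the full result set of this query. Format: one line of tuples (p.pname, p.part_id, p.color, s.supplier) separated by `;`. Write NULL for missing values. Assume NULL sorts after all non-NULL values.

FULL OUTER JOIN keeps every row from both sides; unmatched rows get NULL for the other side's columns.
Matching on p.part_id = s.part_id AND p.batch = s.batch. A NULL in a compared column never satisfies the condition.
Matched pairs: 0; unmatched p rows kept: 7; unmatched s rows kept: 8.

(Chip, 2, white, NULL); (Frame, NULL, red, NULL); (Gizmo, 4, white, NULL); (Gizmo, 8, white, NULL); (Lens, 8, gold, NULL); (Panel, 5, white, NULL); (NULL, 8, white, NULL); (NULL, NULL, NULL, Alice); (NULL, NULL, NULL, Carol); (NULL, NULL, NULL, Ivan); (NULL, NULL, NULL, Ivan); (NULL, NULL, NULL, Pia); (NULL, NULL, NULL, NULL); (NULL, NULL, NULL, NULL); (NULL, NULL, NULL, NULL)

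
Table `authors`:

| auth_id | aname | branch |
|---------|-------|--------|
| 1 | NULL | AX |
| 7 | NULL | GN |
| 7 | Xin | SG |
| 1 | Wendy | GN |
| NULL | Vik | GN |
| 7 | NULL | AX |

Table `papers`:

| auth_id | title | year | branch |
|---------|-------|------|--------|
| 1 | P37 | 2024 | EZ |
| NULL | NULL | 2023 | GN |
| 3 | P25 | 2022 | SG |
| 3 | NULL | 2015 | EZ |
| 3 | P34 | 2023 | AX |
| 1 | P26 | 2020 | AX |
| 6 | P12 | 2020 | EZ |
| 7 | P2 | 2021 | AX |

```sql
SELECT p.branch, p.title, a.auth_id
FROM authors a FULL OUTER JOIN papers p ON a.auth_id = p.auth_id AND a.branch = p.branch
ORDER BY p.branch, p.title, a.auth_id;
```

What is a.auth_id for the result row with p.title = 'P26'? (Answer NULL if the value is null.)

1

FULL OUTER JOIN keeps every row from both sides; unmatched rows get NULL for the other side's columns.
Matching on a.auth_id = p.auth_id AND a.branch = p.branch. A NULL in a compared column never satisfies the condition.
Matched pairs: 2; unmatched a rows kept: 4; unmatched p rows kept: 6.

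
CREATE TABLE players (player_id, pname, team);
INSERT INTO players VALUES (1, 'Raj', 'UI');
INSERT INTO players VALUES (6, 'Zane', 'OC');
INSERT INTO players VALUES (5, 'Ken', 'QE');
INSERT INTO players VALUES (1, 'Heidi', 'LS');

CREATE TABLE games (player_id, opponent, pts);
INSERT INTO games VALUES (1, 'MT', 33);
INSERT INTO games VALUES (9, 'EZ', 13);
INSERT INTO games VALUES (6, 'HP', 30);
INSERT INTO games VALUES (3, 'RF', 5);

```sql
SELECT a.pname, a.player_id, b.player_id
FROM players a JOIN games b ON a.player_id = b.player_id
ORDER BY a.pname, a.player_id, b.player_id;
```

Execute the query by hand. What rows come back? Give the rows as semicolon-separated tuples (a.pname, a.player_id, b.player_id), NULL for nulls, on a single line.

(Heidi, 1, 1); (Raj, 1, 1); (Zane, 6, 6)

INNER JOIN keeps only pairs where the ON condition holds.
Matching on a.player_id = b.player_id.
- a[0] player_id=1 → 1 match(es) in b → 1 row(s).
- a[1] player_id=6 → 1 match(es) in b → 1 row(s).
- a[2] player_id=5 → no match; dropped.
- a[3] player_id=1 → 1 match(es) in b → 1 row(s).
After projecting and ordering:
a.pname | a.player_id | b.player_id
Heidi | 1 | 1
Raj | 1 | 1
Zane | 6 | 6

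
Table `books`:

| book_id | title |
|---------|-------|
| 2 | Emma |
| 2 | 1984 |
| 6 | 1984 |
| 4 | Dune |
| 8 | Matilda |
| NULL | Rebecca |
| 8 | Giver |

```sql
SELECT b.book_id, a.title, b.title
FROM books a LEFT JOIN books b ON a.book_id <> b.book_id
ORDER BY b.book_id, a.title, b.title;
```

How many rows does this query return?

27

LEFT JOIN keeps every row from `books a`; unmatched rows get NULL for `books b`'s columns.
Matching on a.book_id <> b.book_id. A NULL in a compared column never satisfies the condition.
- a (book_id=2) pairs with 4 row(s) of b.
- a (book_id=2) pairs with 4 row(s) of b.
- a (book_id=6) pairs with 5 row(s) of b.
- a (book_id=4) pairs with 5 row(s) of b.
- a (book_id=8) pairs with 4 row(s) of b.
- a (book_id=NULL) has no partner → padded with NULL.
- a (book_id=8) pairs with 4 row(s) of b.
Total: 26 matched + 1 padded = 27 rows.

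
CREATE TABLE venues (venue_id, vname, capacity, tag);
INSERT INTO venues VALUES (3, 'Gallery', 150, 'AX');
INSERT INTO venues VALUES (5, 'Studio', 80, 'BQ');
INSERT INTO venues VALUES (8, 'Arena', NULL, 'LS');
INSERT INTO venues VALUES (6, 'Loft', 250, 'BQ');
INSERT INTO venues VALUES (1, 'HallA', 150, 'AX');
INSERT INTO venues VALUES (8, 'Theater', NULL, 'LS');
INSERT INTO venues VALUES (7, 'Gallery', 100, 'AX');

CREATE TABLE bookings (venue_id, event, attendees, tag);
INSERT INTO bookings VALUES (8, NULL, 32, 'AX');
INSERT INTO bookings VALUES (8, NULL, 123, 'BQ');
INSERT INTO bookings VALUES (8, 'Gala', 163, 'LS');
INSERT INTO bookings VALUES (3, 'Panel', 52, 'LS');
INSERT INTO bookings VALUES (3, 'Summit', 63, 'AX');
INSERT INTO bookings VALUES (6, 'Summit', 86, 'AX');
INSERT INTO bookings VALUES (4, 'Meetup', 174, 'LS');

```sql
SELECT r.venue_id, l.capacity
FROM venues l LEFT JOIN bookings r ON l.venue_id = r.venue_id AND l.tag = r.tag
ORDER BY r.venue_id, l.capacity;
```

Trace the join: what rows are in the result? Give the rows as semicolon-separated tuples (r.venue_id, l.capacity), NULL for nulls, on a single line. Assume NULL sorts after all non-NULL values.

(3, 150); (8, NULL); (8, NULL); (NULL, 80); (NULL, 100); (NULL, 150); (NULL, 250)

LEFT JOIN keeps every row from `venues`; unmatched rows get NULL for `bookings`'s columns.
Matching on l.venue_id = r.venue_id AND l.tag = r.tag.
- venue_id=3, tag=AX: 1 matching r row(s), so 1 row(s) emitted.
- venue_id=5, tag=BQ: no r row matches, row kept with r columns NULL.
- venue_id=8, tag=LS: 1 matching r row(s), so 1 row(s) emitted.
- venue_id=6, tag=BQ: no r row matches, row kept with r columns NULL.
- venue_id=1, tag=AX: no r row matches, row kept with r columns NULL.
- venue_id=8, tag=LS: 1 matching r row(s), so 1 row(s) emitted.
- venue_id=7, tag=AX: no r row matches, row kept with r columns NULL.
After projecting and ordering:
r.venue_id | l.capacity
3 | 150
8 | NULL
8 | NULL
NULL | 80
NULL | 100
NULL | 150
NULL | 250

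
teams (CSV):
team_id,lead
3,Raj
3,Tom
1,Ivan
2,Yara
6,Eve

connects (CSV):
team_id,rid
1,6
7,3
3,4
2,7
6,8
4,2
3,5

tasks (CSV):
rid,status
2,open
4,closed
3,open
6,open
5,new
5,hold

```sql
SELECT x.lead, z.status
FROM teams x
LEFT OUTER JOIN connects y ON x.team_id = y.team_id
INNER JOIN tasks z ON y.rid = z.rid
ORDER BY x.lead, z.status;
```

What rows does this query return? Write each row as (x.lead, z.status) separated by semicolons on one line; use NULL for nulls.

Joins associate left-to-right: teams LEFT JOIN connects on team_id gives 7 intermediate row(s).
Then INNER JOIN `tasks z` on rid: keep only rows whose y.rid appears in z.

(Ivan, open); (Raj, closed); (Raj, hold); (Raj, new); (Tom, closed); (Tom, hold); (Tom, new)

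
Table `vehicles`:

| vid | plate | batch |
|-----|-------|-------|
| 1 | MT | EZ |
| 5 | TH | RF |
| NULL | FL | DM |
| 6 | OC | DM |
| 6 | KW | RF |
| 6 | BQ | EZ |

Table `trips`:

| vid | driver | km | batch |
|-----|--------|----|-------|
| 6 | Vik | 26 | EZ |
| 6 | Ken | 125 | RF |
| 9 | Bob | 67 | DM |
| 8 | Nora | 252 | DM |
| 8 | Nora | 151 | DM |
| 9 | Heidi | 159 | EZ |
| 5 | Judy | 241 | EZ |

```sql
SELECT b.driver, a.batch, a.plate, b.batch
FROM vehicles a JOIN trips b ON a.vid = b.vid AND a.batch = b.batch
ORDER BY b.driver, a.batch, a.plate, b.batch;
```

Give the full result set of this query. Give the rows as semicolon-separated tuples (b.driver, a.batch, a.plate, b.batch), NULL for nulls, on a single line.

INNER JOIN keeps only pairs where the ON condition holds.
Matching on a.vid = b.vid AND a.batch = b.batch. A NULL in a compared column never satisfies the condition.
- a row (vid=1, batch=EZ): no match → dropped.
- a row (vid=5, batch=RF): no match → dropped.
- a row (vid=NULL, batch=DM): no match → dropped.
- a row (vid=6, batch=DM): no match → dropped.
- a row (vid=6, batch=RF): matches 1 b row(s) → 1 output row(s).
- a row (vid=6, batch=EZ): matches 1 b row(s) → 1 output row(s).
After projecting and ordering:
b.driver | a.batch | a.plate | b.batch
Ken | RF | KW | RF
Vik | EZ | BQ | EZ

(Ken, RF, KW, RF); (Vik, EZ, BQ, EZ)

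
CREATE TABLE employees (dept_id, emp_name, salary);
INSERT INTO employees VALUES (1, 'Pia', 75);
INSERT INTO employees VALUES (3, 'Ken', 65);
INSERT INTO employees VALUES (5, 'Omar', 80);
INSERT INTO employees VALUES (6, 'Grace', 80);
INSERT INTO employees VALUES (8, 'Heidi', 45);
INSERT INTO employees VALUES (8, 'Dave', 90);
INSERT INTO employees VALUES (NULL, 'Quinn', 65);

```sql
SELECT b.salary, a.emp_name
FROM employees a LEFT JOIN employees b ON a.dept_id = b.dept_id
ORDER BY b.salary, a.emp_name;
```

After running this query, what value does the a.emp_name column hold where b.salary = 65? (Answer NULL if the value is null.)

Ken

LEFT JOIN keeps every row from `employees a`; unmatched rows get NULL for `employees b`'s columns.
Matching on a.dept_id = b.dept_id. A NULL in a compared column never satisfies the condition.
Matched pairs: 8; unmatched a rows kept: 1.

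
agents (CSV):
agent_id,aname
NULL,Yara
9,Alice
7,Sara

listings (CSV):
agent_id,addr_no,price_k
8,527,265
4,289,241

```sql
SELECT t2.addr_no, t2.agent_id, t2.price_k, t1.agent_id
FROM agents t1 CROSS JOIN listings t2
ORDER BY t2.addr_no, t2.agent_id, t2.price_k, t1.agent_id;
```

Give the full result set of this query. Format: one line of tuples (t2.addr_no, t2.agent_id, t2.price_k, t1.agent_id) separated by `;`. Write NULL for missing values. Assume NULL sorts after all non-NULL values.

(289, 4, 241, 7); (289, 4, 241, 9); (289, 4, 241, NULL); (527, 8, 265, 7); (527, 8, 265, 9); (527, 8, 265, NULL)

CROSS JOIN pairs every row of `agents` with every row of `listings`: 3 × 2 = 6 rows.
After projecting and ordering:
t2.addr_no | t2.agent_id | t2.price_k | t1.agent_id
289 | 4 | 241 | 7
289 | 4 | 241 | 9
289 | 4 | 241 | NULL
527 | 8 | 265 | 7
527 | 8 | 265 | 9
527 | 8 | 265 | NULL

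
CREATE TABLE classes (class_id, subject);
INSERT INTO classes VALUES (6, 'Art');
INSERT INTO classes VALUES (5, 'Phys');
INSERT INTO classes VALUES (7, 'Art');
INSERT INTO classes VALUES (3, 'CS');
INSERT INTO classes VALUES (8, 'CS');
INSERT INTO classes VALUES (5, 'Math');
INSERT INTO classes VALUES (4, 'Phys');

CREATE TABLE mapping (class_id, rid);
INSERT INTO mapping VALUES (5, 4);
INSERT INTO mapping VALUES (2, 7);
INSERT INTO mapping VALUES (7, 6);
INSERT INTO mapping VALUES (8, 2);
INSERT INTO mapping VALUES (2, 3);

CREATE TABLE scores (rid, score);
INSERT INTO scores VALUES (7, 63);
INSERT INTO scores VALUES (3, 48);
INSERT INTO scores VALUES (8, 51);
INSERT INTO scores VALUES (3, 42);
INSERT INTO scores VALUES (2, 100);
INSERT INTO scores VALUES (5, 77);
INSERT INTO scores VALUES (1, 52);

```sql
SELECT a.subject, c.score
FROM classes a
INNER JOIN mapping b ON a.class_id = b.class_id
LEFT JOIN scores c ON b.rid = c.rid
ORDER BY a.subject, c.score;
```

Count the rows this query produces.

4

Evaluate left to right. First `classes a INNER JOIN mapping b` on class_id: 4 row(s).
Then LEFT JOIN `scores c` on rid: each of those 4 rows is kept; rows whose b.rid has no match in c get NULL for c's columns.
Result: 4 row(s).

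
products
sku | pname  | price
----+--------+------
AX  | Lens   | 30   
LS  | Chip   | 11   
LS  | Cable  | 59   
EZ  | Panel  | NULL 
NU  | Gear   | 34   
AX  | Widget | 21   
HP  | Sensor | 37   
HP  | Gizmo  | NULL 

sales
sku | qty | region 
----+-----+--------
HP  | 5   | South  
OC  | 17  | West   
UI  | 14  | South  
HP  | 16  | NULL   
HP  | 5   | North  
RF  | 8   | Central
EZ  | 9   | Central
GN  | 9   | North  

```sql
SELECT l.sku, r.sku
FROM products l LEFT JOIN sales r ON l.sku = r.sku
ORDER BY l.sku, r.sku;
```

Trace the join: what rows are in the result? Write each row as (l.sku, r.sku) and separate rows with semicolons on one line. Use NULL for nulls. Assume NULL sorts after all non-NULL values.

LEFT JOIN keeps every row from `products`; unmatched rows get NULL for `sales`'s columns.
Matching on l.sku = r.sku.
Matched pairs: 7; unmatched l rows kept: 5.

(AX, NULL); (AX, NULL); (EZ, EZ); (HP, HP); (HP, HP); (HP, HP); (HP, HP); (HP, HP); (HP, HP); (LS, NULL); (LS, NULL); (NU, NULL)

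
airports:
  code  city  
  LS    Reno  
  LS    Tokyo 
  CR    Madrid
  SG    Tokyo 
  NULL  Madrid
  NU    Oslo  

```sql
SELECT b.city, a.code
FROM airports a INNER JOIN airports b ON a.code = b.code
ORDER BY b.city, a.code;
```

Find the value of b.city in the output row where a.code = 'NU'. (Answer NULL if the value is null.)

INNER JOIN keeps only pairs where the ON condition holds.
Matching on a.code = b.code. A NULL in a compared column never satisfies the condition.
- a[0] code=LS → 2 match(es) in b → 2 row(s).
- a[1] code=LS → 2 match(es) in b → 2 row(s).
- a[2] code=CR → 1 match(es) in b → 1 row(s).
- a[3] code=SG → 1 match(es) in b → 1 row(s).
- a[4] code=NULL → no match; dropped.
- a[5] code=NU → 1 match(es) in b → 1 row(s).

Oslo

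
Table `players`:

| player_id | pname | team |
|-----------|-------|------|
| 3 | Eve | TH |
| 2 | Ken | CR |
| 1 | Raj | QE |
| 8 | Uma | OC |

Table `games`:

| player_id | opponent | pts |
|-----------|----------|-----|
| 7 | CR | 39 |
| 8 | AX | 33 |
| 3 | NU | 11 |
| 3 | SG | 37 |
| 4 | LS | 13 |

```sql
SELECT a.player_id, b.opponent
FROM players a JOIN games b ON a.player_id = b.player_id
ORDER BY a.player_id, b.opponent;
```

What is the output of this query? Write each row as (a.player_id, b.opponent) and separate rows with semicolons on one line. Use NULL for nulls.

(3, NU); (3, SG); (8, AX)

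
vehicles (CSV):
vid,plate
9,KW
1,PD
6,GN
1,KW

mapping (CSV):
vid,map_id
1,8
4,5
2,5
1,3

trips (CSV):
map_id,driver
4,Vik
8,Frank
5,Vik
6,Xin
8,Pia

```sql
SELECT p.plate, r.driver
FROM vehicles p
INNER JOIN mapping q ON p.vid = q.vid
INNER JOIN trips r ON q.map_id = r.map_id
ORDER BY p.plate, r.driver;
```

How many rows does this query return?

4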